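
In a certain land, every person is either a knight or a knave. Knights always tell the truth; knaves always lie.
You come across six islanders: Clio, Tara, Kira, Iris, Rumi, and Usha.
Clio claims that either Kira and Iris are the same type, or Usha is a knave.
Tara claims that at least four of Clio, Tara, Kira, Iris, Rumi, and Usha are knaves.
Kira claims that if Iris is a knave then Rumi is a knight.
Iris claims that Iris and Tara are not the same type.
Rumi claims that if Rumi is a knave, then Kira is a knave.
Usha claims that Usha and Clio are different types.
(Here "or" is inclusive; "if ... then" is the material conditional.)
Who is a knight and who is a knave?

Since Clio is a knave, "either Kira and Iris are the same type, or Usha is a knave" needs to be False, which holds.
Since Tara is a knave, "at least four of Clio, Tara, Kira, Iris, Rumi, and Usha are knaves" needs to be False, which holds.
Kira is a knight, so "if Iris is a knave then Rumi is a knight" must be True — and it is.
Iris (knave): "Iris and Tara are not the same type" — False. ✓
Rumi (knight): "if Rumi is a knave, then Kira is a knave" — True. ✓
Usha is a knight, so "Usha and Clio are different types" must be True — and it is.

Clio is a knave, Tara is a knave, Kira is a knight, Iris is a knave, Rumi is a knight, and Usha is a knight.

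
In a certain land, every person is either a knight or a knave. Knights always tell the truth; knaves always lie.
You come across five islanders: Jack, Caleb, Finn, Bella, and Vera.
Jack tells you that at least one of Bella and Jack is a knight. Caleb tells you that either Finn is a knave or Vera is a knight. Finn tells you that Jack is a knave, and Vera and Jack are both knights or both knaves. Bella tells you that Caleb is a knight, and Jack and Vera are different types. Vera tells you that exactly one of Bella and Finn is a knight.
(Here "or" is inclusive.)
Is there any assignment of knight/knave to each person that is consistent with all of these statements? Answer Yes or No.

No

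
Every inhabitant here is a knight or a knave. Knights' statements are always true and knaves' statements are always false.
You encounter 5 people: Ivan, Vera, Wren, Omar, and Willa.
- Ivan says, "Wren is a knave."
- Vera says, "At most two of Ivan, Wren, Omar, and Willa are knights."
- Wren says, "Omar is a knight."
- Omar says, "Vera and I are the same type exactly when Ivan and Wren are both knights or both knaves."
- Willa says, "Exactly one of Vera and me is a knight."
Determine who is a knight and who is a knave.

Ivan is a knave; "Wren is a knave" is False, as required.
Vera is a knave, and the claim "at most two of Ivan, Wren, Omar, and Willa are knights" is indeed False.
Wren (knight): "Omar is a knight" — true. ✓
Omar is a knight, and the claim "Vera and I are the same type exactly when Ivan and Wren are both knights or both knaves" is indeed true.
Since Willa is a knight, "exactly one of Vera and me is a knight" needs to be true, which holds.

Ivan is a knave, Vera is a knave, Wren is a knight, Omar is a knight, and Willa is a knight.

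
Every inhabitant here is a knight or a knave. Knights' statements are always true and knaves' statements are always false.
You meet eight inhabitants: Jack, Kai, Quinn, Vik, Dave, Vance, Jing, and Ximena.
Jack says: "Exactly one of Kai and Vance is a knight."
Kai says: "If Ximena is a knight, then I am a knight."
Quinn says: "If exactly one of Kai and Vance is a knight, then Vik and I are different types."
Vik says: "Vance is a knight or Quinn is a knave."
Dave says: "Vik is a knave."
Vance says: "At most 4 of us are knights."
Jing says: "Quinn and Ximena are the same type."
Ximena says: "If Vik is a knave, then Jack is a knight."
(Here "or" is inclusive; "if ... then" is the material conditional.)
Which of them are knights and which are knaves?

Jack is a knight, Kai is a knight, Quinn is a knight, Vik is a knave, Dave is a knight, Vance is a knave, Jing is a knight, and Ximena is a knight.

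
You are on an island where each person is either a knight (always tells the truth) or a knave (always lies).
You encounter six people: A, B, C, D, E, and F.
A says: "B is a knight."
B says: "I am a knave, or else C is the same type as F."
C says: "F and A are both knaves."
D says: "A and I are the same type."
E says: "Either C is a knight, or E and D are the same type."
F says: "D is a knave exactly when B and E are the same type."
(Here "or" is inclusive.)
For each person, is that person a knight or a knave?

Knights: A, B, D, and E. Knaves: C and F.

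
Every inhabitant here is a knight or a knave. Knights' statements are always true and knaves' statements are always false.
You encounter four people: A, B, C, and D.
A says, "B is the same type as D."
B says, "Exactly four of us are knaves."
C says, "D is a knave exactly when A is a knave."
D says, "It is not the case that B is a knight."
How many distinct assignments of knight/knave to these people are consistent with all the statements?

1

Consistent assignments:
  A=knave, B=knave, C=knave, D=knight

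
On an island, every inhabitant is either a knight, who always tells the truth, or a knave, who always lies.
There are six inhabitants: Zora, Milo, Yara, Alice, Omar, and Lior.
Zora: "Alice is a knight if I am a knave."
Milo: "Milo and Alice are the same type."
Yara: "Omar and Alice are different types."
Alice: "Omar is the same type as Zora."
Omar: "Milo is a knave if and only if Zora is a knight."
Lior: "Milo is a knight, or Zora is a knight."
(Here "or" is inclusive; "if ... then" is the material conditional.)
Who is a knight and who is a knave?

Since Zora is a knight, "Alice is a knight if I am a knave" needs to be true, which holds.
Milo is a knave, and the claim "Milo and Alice are the same type" is indeed False.
Since Yara is a knave, "Omar and Alice are different types" needs to be False, which holds.
Alice (knight): "Omar is the same type as Zora" — true. ✓
Omar is a knight, and the claim "Milo is a knave if and only if Zora is a knight" is indeed true.
As a knight, Lior's statement "Milo is a knight, or Zora is a knight" should be true; it is.

Zora is a knight, Milo is a knave, Yara is a knave, Alice is a knight, Omar is a knight, and Lior is a knight.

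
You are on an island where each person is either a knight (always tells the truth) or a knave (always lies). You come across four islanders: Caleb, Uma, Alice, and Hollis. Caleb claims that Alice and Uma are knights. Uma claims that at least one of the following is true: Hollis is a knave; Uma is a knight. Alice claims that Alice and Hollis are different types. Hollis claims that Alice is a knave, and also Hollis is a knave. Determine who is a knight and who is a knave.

Suppose Caleb is a knave. Then Caleb's statement "Alice and Uma are knights" would have to be false. Checking the 8 ways to assign the others, none is consistent with every speaker.
(For instance, with Uma=knight, Alice=knight, Hollis=knave, Caleb's claim "Alice and Uma are knights" comes out true where it would need to be false.)
So Caleb must be a knight, making "Alice and Uma are knights" true. Taking Caleb=knight, Uma=knight, Alice=knight, Hollis=knave, each remaining statement checks out:
  Uma (knight): "at least one of the following is true: Hollis is a knave; Uma is a knight" — true. ✓
  Alice (knight): "Alice and Hollis are different types" — true. ✓
  Hollis (knave): "Alice is a knave, and also Hollis is a knave" — false. ✓
This is the unique consistent assignment.

Knights: Caleb, Uma, and Alice. Knaves: Hollis.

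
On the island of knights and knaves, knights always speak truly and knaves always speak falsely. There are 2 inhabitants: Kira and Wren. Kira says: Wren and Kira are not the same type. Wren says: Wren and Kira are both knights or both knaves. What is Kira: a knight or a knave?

Kira is a knight.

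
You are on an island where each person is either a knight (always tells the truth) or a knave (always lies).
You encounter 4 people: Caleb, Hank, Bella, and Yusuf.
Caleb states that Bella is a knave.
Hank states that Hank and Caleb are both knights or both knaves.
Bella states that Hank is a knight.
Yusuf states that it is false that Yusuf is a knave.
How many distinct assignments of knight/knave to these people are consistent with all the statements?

Consistent assignments:
  Caleb=knight, Hank=knave, Bella=knave, Yusuf=knight
  Caleb=knight, Hank=knave, Bella=knave, Yusuf=knave

2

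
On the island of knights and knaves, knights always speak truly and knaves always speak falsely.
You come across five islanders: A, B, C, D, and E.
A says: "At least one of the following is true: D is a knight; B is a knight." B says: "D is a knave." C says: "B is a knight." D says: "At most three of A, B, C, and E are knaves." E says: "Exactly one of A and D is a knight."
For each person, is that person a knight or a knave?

A (knight): "at least one of the following is true: D is a knight; B is a knight" — True. ✓
B is a knave, and the claim "D is a knave" is indeed false.
C (knave): "B is a knight" — false. ✓
D (knight): "at most three of A, B, C, and E are knaves" — True. ✓
Since E is a knave, "exactly one of A and D is a knight" needs to be false, which holds.

A is a knight, B is a knave, C is a knave, D is a knight, and E is a knave.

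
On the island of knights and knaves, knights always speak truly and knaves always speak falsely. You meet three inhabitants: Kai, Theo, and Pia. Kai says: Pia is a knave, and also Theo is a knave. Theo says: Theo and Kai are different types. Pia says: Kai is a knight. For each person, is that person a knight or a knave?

Suppose Kai is a knight. Then Kai's statement "Pia is a knave, and also Theo is a knave" would have to be true. Checking the 4 ways to assign the others, none is consistent with every speaker.
(For instance, with Theo=knight, Pia=knave, Kai's claim "Pia is a knave, and also Theo is a knave" comes out false where it would need to be true.)
So Kai must be a knave, making "Pia is a knave, and also Theo is a knave" false. Taking Kai=knave, Theo=knight, Pia=knave, each remaining statement checks out:
  Theo (knight): "Theo and Kai are different types" — true. ✓
  Pia (knave): "Kai is a knight" — false. ✓
This is the unique consistent assignment.

Kai is a knave, Theo is a knight, and Pia is a knave.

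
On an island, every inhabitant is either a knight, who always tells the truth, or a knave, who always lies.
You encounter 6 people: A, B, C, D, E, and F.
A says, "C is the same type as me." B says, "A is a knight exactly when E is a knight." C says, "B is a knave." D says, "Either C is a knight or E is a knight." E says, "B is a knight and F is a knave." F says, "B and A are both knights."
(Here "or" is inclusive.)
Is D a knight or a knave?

D is a knight.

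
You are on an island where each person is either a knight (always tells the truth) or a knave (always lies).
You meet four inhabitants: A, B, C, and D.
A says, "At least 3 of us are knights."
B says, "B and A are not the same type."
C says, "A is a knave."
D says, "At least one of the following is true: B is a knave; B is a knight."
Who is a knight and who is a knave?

A is a knave, B is a knave, C is a knight, and D is a knight.

Suppose A is a knight. Then A's statement "at least 3 of us are knights" would have to be true. Checking the 8 ways to assign the others, none is consistent with every speaker.
(For instance, with B=knave, C=knight, D=knight, B's claim "B and A are not the same type" comes out true where it would need to be false.)
So A must be a knave, making "at least 3 of us are knights" false. Taking A=knave, B=knave, C=knight, D=knight, each remaining statement checks out:
  B (knave): "B and A are not the same type" — false. ✓
  C (knight): "A is a knave" — true. ✓
  D (knight): "at least one of the following is true: B is a knave; B is a knight" — true. ✓
This is the unique consistent assignment.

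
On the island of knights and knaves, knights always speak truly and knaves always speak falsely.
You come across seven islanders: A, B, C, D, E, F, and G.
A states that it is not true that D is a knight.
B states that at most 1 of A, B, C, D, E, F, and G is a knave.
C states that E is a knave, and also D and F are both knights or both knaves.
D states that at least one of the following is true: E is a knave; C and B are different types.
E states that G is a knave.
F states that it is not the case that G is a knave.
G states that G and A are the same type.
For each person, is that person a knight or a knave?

A is a knight, B is a knave, C is a knave, D is a knave, E is a knight, F is a knave, and G is a knave.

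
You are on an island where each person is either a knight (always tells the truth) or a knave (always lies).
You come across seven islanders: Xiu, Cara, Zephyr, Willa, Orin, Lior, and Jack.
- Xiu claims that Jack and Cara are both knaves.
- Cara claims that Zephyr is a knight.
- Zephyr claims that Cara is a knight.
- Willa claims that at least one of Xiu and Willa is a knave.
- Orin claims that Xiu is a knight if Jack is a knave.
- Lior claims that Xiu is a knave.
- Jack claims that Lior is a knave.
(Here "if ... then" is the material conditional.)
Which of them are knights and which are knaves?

As a knave, Xiu's statement "Jack and Cara are both knaves" should be false; it is.
Cara is a knight, and the claim "Zephyr is a knight" is indeed true.
Since Zephyr is a knight, "Cara is a knight" needs to be true, which holds.
Willa is a knight, so "at least one of Xiu and Willa is a knave" must be true — and it is.
Since Orin is a knave, "Xiu is a knight if Jack is a knave" needs to be false, which holds.
Since Lior is a knight, "Xiu is a knave" needs to be true, which holds.
Jack is a knave, so "Lior is a knave" must be false — and it is.

Xiu is a knave, Cara is a knight, Zephyr is a knight, Willa is a knight, Orin is a knave, Lior is a knight, and Jack is a knave.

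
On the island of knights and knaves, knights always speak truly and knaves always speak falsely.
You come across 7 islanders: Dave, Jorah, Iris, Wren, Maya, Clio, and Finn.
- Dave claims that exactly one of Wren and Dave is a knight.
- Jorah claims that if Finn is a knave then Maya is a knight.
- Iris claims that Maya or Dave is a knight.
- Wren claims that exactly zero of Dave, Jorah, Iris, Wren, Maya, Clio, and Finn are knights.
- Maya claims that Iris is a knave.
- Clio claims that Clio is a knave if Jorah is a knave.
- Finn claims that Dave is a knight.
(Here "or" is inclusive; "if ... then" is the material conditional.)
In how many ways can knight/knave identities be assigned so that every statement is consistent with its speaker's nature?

1

Consistent assignments:
  Dave=knight, Jorah=knight, Iris=knight, Wren=knave, Maya=knave, Clio=knight, Finn=knight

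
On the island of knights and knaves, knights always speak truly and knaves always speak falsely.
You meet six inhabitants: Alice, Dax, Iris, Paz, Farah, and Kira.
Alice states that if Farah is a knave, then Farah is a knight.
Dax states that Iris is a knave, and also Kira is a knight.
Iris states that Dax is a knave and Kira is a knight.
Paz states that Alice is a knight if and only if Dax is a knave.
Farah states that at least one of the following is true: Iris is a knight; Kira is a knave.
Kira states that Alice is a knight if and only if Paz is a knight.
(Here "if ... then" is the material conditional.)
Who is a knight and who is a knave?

Alice is a knight, Dax is a knave, Iris is a knight, Paz is a knight, Farah is a knight, and Kira is a knight.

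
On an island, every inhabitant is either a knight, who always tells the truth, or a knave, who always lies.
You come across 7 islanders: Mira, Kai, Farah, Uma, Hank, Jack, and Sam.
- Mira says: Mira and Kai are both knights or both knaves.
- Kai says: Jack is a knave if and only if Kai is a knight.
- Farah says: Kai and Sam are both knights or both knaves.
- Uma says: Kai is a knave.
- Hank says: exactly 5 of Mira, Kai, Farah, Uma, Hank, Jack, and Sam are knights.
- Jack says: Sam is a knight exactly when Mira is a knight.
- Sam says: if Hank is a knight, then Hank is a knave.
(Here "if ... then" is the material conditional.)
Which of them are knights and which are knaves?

Mira is a knave, Kai is a knight, Farah is a knight, Uma is a knave, Hank is a knave, Jack is a knave, and Sam is a knight.

Since Mira is a knave, "Mira and Kai are both knights or both knaves" needs to be false, which holds.
Kai (knight): "Jack is a knave if and only if Kai is a knight" — true. ✓
Farah (knight): "Kai and Sam are both knights or both knaves" — true. ✓
Uma is a knave, and the claim "Kai is a knave" is indeed false.
Since Hank is a knave, "exactly 5 of Mira, Kai, Farah, Uma, Hank, Jack, and Sam are knights" needs to be false, which holds.
Jack (knave): "Sam is a knight exactly when Mira is a knight" — false. ✓
Sam (knight): "if Hank is a knight, then Hank is a knave" — true. ✓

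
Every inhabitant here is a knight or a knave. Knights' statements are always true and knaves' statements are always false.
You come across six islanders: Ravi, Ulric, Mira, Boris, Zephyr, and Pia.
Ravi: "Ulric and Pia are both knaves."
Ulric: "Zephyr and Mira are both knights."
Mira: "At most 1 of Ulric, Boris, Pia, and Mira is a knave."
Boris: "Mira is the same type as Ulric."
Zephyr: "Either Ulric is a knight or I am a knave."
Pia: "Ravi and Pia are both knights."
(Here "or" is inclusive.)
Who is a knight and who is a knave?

Ravi (knave): "Ulric and Pia are both knaves" — false. ✓
Ulric (knight): "Zephyr and Mira are both knights" — True. ✓
Mira is a knight; "at most 1 of Ulric, Boris, Pia, and Mira is a knave" is True, as required.
Boris (knight): "Mira is the same type as Ulric" — True. ✓
Zephyr is a knight; "either Ulric is a knight or I am a knave" is True, as required.
Since Pia is a knave, "Ravi and Pia are both knights" needs to be false, which holds.

Knights: Ulric, Mira, Boris, and Zephyr. Knaves: Ravi and Pia.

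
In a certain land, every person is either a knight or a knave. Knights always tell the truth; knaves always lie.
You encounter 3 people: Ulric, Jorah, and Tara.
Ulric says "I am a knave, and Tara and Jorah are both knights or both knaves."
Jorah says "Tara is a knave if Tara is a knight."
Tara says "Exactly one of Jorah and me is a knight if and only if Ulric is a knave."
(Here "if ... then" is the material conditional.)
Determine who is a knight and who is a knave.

Ulric is a knave; "I am a knave, and Tara and Jorah are both knights or both knaves" is false, as required.
Since Jorah is a knave, "Tara is a knave if Tara is a knight" needs to be false, which holds.
Tara is a knight, and the claim "exactly one of Jorah and me is a knight if and only if Ulric is a knave" is indeed true.

Ulric is a knave, Jorah is a knave, and Tara is a knight.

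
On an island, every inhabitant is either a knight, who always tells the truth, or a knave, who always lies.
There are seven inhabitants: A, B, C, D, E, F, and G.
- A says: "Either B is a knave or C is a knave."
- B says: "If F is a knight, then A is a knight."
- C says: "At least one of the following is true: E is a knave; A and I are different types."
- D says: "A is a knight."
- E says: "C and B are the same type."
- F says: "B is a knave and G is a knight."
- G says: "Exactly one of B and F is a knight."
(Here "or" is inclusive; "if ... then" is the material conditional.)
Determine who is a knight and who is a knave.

A is a knave, and the claim "either B is a knave or C is a knave" is indeed False.
B (knight): "if F is a knight, then A is a knight" — True. ✓
C is a knight, so "at least one of the following is true: E is a knave; A and I are different types" must be True — and it is.
Since D is a knave, "A is a knight" needs to be False, which holds.
E is a knight, and the claim "C and B are the same type" is indeed True.
As a knave, F's statement "B is a knave and G is a knight" should be False; it is.
G is a knight, so "exactly one of B and F is a knight" must be True — and it is.

A is a knave, B is a knight, C is a knight, D is a knave, E is a knight, F is a knave, and G is a knight.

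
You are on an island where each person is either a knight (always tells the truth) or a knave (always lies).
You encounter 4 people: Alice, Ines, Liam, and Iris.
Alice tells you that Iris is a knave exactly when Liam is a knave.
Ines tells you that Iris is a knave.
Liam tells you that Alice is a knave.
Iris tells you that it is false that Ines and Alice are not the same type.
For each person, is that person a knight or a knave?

Suppose Alice is a knight. Then Alice's statement "Iris is a knave exactly when Liam is a knave" would have to be true. Checking the 8 ways to assign the others, none is consistent with every speaker.
(For instance, with Ines=knight, Liam=knight, Iris=knave, Alice's claim "Iris is a knave exactly when Liam is a knave" comes out false where it would need to be true.)
So Alice must be a knave, making "Iris is a knave exactly when Liam is a knave" false. Taking Alice=knave, Ines=knight, Liam=knight, Iris=knave, each remaining statement checks out:
  Ines (knight): "Iris is a knave" — true. ✓
  Liam (knight): "Alice is a knave" — true. ✓
  Iris (knave): "it is false that Ines and Alice are not the same type" — false. ✓
This is the unique consistent assignment.

Alice is a knave, Ines is a knight, Liam is a knight, and Iris is a knave.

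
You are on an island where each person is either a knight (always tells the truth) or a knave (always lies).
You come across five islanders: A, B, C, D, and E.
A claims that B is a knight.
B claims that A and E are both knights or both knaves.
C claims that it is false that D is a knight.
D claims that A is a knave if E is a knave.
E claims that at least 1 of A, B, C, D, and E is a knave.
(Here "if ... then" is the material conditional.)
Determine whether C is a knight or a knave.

C is a knave.

Consistent assignments: {A=knight, B=knight, C=knave, D=knight, E=knight}; {A=knave, B=knave, C=knave, D=knight, E=knight}
In every consistent assignment, C is a knave.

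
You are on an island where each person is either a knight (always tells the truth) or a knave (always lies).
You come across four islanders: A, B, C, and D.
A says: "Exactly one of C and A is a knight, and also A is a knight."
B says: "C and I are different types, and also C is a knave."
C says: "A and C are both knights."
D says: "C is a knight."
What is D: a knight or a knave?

D is a knave.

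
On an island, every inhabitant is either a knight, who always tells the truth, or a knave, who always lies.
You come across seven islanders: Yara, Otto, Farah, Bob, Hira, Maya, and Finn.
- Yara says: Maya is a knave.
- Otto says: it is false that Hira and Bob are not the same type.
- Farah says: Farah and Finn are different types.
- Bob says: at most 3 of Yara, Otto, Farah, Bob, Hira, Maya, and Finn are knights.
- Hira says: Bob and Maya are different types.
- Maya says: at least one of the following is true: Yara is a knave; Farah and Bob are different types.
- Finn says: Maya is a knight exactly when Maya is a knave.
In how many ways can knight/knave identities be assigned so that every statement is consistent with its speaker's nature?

Consistent assignments:
  Yara=knave, Otto=knave, Farah=knight, Bob=knight, Hira=knave, Maya=knight, Finn=knave
  Yara=knave, Otto=knave, Farah=knave, Bob=knight, Hira=knave, Maya=knight, Finn=knave

2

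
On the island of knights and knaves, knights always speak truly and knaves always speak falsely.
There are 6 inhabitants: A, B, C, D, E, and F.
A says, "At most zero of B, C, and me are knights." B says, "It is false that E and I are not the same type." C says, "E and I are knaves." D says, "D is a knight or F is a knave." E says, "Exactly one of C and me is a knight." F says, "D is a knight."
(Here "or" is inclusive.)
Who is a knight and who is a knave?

A is a knave, B is a knight, C is a knave, D is a knight, E is a knight, and F is a knight.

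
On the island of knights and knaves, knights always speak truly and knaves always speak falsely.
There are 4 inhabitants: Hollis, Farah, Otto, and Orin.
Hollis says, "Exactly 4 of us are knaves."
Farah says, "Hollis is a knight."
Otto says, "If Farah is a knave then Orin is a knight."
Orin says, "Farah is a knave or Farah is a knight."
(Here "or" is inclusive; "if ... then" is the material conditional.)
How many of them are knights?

The unique consistent assignment is Hollis=knave, Farah=knave, Otto=knight, Orin=knight.
That has 2 knights.

2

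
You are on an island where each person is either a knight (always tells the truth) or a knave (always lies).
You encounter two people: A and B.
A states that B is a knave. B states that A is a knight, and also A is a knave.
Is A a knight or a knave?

A is a knight.

Consistent assignments: {A=knight, B=knave}
In every consistent assignment, A is a knight.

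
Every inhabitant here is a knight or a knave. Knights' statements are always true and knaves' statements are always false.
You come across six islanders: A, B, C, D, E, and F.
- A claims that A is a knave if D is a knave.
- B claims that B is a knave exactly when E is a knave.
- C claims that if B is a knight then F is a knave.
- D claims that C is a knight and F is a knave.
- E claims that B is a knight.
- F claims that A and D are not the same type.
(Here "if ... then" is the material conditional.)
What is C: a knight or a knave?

C is a knight.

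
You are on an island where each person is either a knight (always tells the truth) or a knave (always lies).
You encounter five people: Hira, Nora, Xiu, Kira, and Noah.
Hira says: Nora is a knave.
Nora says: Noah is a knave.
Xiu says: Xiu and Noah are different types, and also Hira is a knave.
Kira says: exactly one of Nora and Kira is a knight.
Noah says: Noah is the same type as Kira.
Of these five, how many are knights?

3

The unique consistent assignment is Hira=knight, Nora=knave, Xiu=knave, Kira=knight, Noah=knight.
That has 3 knights.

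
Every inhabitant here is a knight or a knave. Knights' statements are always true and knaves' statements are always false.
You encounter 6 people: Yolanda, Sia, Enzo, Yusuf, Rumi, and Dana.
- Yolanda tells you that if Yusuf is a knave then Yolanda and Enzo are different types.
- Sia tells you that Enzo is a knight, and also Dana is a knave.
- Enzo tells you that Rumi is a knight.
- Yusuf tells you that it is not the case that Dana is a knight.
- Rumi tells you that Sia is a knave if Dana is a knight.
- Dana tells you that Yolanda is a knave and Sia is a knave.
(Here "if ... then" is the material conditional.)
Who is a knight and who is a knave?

Yolanda is a knight, Sia is a knight, Enzo is a knight, Yusuf is a knight, Rumi is a knight, and Dana is a knave.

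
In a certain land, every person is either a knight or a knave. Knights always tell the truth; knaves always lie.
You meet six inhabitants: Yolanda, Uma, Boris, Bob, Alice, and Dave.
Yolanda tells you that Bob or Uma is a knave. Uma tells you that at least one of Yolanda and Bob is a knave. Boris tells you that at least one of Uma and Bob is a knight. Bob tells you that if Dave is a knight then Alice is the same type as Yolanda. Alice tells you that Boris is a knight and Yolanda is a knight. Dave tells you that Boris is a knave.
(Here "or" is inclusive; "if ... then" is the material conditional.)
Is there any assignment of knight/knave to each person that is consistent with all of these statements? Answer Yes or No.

Yes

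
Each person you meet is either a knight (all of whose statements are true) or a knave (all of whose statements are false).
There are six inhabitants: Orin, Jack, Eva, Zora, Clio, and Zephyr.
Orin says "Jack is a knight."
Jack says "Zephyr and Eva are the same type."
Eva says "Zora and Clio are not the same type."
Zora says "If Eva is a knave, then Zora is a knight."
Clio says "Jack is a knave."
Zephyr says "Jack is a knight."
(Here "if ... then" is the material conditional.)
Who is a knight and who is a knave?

Orin is a knight, Jack is a knight, Eva is a knight, Zora is a knight, Clio is a knave, and Zephyr is a knight.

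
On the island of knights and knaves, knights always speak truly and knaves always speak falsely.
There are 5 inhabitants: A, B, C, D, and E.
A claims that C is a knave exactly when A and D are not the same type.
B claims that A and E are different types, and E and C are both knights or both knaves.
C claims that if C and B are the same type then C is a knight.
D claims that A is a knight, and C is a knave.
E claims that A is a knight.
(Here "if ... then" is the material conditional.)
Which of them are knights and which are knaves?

A is a knave, B is a knave, C is a knave, D is a knave, and E is a knave.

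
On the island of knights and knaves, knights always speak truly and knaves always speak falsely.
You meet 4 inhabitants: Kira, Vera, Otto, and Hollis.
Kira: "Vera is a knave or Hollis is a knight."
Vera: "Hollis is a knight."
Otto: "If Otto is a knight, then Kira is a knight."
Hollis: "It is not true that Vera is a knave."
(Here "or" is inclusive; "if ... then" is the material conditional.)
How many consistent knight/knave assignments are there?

2

Consistent assignments:
  Kira=knight, Vera=knight, Otto=knight, Hollis=knight
  Kira=knight, Vera=knave, Otto=knight, Hollis=knave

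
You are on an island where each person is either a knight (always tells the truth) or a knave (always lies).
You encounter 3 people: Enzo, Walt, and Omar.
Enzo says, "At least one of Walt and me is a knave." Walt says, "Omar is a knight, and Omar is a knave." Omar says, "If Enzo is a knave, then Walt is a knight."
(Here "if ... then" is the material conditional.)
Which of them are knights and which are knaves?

Enzo is a knight, so "at least one of Walt and me is a knave" must be True — and it is.
Walt is a knave, so "Omar is a knight, and Omar is a knave" must be False — and it is.
As a knight, Omar's statement "if Enzo is a knave, then Walt is a knight" should be True; it is.

Knights: Enzo and Omar. Knaves: Walt.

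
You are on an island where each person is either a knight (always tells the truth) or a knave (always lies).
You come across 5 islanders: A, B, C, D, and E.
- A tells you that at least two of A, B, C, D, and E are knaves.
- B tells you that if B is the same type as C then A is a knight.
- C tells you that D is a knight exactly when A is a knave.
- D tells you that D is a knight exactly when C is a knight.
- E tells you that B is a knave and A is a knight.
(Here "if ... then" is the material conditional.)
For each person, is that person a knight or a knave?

A is a knight, B is a knight, C is a knight, D is a knave, and E is a knave.

A is a knight, and the claim "at least two of A, B, C, D, and E are knaves" is indeed True.
B is a knight; "if B is the same type as C then A is a knight" is True, as required.
C is a knight, and the claim "D is a knight exactly when A is a knave" is indeed True.
As a knave, D's statement "D is a knight exactly when C is a knight" should be False; it is.
E is a knave, so "B is a knave and A is a knight" must be False — and it is.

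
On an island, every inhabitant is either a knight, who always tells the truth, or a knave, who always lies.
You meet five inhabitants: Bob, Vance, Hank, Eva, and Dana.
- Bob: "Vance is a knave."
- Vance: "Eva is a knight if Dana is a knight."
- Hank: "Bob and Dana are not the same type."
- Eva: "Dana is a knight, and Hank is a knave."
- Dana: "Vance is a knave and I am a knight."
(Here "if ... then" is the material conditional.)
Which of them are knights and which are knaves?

Bob is a knave, Vance is a knight, Hank is a knave, Eva is a knave, and Dana is a knave.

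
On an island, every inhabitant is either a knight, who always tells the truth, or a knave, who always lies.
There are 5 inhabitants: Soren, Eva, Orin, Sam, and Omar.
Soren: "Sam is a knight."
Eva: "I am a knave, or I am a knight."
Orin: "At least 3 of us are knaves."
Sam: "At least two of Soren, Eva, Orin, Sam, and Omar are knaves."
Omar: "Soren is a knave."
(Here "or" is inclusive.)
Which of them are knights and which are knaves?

Knights: Soren, Eva, and Sam. Knaves: Orin and Omar.

As a knight, Soren's statement "Sam is a knight" should be true; it is.
Eva is a knight, so "I am a knave, or I am a knight" must be true — and it is.
Orin is a knave; "at least 3 of us are knaves" is false, as required.
Sam is a knight; "at least two of Soren, Eva, Orin, Sam, and Omar are knaves" is true, as required.
Omar is a knave, so "Soren is a knave" must be false — and it is.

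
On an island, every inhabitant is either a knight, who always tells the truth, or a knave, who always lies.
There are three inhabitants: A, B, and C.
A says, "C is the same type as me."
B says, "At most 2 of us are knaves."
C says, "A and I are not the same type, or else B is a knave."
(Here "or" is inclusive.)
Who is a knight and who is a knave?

A is a knave, so "C is the same type as me" must be False — and it is.
B is a knight, and the claim "at most 2 of us are knaves" is indeed True.
C (knight): "A and I are not the same type, or else B is a knave" — True. ✓

A is a knave, B is a knight, and C is a knight.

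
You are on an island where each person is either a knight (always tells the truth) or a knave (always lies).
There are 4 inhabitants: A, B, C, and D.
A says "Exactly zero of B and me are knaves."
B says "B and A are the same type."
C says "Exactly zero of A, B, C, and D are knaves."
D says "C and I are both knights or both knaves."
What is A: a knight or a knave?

Consistent assignments: {A=knight, B=knight, C=knight, D=knight}
In every consistent assignment, A is a knight.

A is a knight.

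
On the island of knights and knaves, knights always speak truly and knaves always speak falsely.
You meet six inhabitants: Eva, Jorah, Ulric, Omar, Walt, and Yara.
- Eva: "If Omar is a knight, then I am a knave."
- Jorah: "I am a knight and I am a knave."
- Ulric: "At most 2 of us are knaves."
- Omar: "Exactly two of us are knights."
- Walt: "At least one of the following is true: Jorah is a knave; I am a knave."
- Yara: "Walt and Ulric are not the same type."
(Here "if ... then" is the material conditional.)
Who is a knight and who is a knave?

Eva is a knight, and the claim "if Omar is a knight, then I am a knave" is indeed true.
As a knave, Jorah's statement "I am a knight and I am a knave" should be False; it is.
Since Ulric is a knave, "at most 2 of us are knaves" needs to be False, which holds.
Omar is a knave; "exactly two of us are knights" is False, as required.
Walt is a knight, and the claim "at least one of the following is true: Jorah is a knave; I am a knave" is indeed true.
Since Yara is a knight, "Walt and Ulric are not the same type" needs to be true, which holds.

Eva is a knight, Jorah is a knave, Ulric is a knave, Omar is a knave, Walt is a knight, and Yara is a knight.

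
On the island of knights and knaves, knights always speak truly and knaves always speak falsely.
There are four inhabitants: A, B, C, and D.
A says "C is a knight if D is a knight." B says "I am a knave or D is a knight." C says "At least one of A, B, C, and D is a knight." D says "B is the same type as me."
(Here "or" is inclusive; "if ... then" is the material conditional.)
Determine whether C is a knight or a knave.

Consistent assignments: {A=knight, B=knight, C=knight, D=knight}
In every consistent assignment, C is a knight.

C is a knight.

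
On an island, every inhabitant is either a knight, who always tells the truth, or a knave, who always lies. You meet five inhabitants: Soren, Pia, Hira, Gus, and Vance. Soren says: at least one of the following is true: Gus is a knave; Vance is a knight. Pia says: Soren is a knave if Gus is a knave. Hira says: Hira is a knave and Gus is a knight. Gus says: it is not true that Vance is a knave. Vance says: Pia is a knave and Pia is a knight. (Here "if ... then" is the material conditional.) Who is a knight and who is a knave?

Soren is a knight, Pia is a knave, Hira is a knave, Gus is a knave, and Vance is a knave.

Suppose Soren is a knave. Then Soren's statement "at least one of the following is true: Gus is a knave; Vance is a knight" would have to be false. Checking the 16 ways to assign the others, none is consistent with every speaker.
(For instance, with Pia=knave, Hira=knave, Gus=knave, Vance=knave, Soren's claim "at least one of the following is true: Gus is a knave; Vance is a knight" comes out true where it would need to be false.)
So Soren must be a knight, making "at least one of the following is true: Gus is a knave; Vance is a knight" true. Taking Soren=knight, Pia=knave, Hira=knave, Gus=knave, Vance=knave, each remaining statement checks out:
  Pia (knave): "Soren is a knave if Gus is a knave" — false. ✓
  Hira (knave): "Hira is a knave and Gus is a knight" — false. ✓
  Gus (knave): "it is not true that Vance is a knave" — false. ✓
  Vance (knave): "Pia is a knave and Pia is a knight" — false. ✓
This is the unique consistent assignment.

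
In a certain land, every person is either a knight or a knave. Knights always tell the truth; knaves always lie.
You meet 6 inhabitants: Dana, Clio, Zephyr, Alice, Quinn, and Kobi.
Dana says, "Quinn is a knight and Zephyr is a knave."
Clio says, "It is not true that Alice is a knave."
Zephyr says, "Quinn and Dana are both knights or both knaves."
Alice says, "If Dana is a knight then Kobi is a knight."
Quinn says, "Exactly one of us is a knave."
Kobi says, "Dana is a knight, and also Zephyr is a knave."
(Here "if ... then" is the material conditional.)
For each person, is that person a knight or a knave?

Dana is a knave, Clio is a knight, Zephyr is a knight, Alice is a knight, Quinn is a knave, and Kobi is a knave.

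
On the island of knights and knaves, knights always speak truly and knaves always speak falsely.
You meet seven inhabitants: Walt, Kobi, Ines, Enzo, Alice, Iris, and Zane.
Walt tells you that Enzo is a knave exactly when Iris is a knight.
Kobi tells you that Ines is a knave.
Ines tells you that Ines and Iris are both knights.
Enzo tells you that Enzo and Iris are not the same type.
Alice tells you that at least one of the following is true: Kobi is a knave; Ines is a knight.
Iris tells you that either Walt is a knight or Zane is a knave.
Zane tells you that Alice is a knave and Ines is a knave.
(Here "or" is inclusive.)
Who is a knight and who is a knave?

Walt (knave): "Enzo is a knave exactly when Iris is a knight" — false. ✓
As a knight, Kobi's statement "Ines is a knave" should be True; it is.
As a knave, Ines's statement "Ines and Iris are both knights" should be false; it is.
As a knave, Enzo's statement "Enzo and Iris are not the same type" should be false; it is.
Alice is a knave; "at least one of the following is true: Kobi is a knave; Ines is a knight" is false, as required.
Iris (knave): "either Walt is a knight or Zane is a knave" — false. ✓
As a knight, Zane's statement "Alice is a knave and Ines is a knave" should be True; it is.

Knights: Kobi and Zane. Knaves: Walt, Ines, Enzo, Alice, and Iris.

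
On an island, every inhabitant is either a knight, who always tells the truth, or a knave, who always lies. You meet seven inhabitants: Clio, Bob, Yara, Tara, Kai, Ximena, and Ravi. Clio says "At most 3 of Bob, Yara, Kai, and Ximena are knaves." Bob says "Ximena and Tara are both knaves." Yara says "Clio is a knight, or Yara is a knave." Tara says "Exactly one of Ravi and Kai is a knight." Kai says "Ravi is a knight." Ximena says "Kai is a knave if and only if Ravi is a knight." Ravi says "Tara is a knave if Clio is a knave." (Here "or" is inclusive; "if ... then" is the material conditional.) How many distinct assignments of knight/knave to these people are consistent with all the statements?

Consistent assignments:
  Clio=knight, Bob=knight, Yara=knight, Tara=knave, Kai=knight, Ximena=knave, Ravi=knight

1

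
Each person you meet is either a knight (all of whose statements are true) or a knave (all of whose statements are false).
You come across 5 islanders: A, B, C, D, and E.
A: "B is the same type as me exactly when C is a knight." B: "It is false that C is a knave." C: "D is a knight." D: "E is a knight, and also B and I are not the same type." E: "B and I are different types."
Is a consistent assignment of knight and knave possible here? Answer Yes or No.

One consistent assignment: A=knight, B=knave, C=knave, D=knave, E=knight.

Yes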